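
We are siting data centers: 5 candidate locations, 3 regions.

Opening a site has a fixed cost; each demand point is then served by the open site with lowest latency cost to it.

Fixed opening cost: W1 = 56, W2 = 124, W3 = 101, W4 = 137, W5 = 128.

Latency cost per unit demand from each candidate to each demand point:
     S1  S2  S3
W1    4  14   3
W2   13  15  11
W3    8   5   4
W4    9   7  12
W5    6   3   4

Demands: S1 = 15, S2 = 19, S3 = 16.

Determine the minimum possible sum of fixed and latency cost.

Open {W5}: assign each demand point to its cheapest open site.
  S1→W5 15×6=90, S2→W5 19×3=57, S3→W5 16×4=64
  latency cost 211, fixed 128 → total 339.
Compare {W1, W5}: latency cost 165 + fixed 184 = 349.
Compare {W1, W3}: latency cost 203 + fixed 157 = 360.
Compare {W3}: latency cost 279 + fixed 101 = 380.
All other subsets cost ≥ 349. Minimum total cost: 339.

339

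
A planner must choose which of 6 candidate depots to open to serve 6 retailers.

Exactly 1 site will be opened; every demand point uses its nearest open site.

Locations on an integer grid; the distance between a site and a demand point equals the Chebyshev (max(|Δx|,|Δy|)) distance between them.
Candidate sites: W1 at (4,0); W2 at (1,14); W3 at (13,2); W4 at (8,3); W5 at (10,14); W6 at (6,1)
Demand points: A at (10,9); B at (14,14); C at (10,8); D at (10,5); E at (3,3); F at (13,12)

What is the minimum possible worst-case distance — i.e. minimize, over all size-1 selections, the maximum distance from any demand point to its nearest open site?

Open {W4}.
  Farthest demand point is B at distance 11 (to W4); all others are ≤ 11.
With {W5} the worst case is 11.
With {W3} the worst case is 12.
No size-1 selection achieves below 11.

11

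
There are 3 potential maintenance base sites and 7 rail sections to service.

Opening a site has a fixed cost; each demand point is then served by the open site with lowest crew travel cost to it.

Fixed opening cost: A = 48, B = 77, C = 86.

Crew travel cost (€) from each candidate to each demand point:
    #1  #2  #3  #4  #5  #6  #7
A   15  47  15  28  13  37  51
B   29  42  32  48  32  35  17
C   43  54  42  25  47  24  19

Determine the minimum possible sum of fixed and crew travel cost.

254

Open {A}: assign each demand point to its cheapest open site.
  #1→A 15, #2→A 47, #3→A 15, #4→A 28, #5→A 13, #6→A 37, #7→A 51
  crew travel cost 206, fixed 48 → total 254.
Compare {A, B}: crew travel cost 165 + fixed 125 = 290.
Compare {A, C}: crew travel cost 158 + fixed 134 = 292.
Compare {B}: crew travel cost 235 + fixed 77 = 312.
All other subsets cost ≥ 290. Minimum total cost: 254.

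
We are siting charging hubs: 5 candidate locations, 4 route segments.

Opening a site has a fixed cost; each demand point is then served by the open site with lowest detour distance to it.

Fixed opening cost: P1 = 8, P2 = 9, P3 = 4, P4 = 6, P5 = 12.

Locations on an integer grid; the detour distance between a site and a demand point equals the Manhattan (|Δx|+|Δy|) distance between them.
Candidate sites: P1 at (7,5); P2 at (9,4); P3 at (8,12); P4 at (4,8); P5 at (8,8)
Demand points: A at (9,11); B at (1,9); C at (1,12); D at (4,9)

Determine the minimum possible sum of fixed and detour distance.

Open {P3, P4}: assign each demand point to its cheapest open site.
  A→P3 2, B→P4 4, C→P3 7, D→P4 1
  detour distance 14, fixed 10 → total 24.
Compare {P4}: detour distance 20 + fixed 6 = 26.
Compare {P3}: detour distance 26 + fixed 4 = 30.
Compare {P1, P3, P4}: detour distance 14 + fixed 18 = 32.
All other subsets cost ≥ 26. Minimum total cost: 24.

24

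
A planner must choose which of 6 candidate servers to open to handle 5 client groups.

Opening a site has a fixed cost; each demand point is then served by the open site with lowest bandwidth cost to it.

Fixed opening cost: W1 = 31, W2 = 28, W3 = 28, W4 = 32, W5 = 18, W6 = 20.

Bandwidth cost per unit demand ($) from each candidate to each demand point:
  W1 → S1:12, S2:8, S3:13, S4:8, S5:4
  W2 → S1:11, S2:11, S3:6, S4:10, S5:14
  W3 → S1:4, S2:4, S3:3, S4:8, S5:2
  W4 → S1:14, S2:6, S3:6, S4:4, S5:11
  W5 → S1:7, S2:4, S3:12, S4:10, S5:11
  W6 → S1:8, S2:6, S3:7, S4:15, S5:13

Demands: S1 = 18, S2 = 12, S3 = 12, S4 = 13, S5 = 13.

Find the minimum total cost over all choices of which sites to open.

294

Open {W3, W4}: assign each demand point to its cheapest open site.
  S1→W3 18×4=72, S2→W3 12×4=48, S3→W3 12×3=36, S4→W4 13×4=52, S5→W3 13×2=26
  bandwidth cost 234, fixed 60 → total 294.
Compare {W3, W4, W5}: bandwidth cost 234 + fixed 78 = 312.
Compare {W3}: bandwidth cost 286 + fixed 28 = 314.
Compare {W3, W4, W6}: bandwidth cost 234 + fixed 80 = 314.
All other subsets cost ≥ 312. Minimum total cost: 294.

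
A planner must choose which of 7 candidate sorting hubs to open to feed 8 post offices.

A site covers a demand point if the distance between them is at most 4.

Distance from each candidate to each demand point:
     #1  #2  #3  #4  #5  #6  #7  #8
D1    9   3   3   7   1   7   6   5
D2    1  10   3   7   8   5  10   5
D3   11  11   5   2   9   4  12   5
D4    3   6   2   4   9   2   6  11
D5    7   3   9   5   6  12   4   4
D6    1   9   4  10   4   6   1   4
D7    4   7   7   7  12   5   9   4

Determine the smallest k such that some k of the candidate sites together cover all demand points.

Coverage sets (demand points within 4 of each site):
  D1: {#2, #3, #5}
  D2: {#1, #3}
  D3: {#4, #6}
  D4: {#1, #3, #4, #6}
  D5: {#2, #7, #8}
  D6: {#1, #3, #5, #7, #8}
  D7: {#1, #8}
No 2 sites suffice: every size-2 union leaves at least one demand point uncovered.
But {D1, D3, D6} covers everything, so the minimum is 3.

3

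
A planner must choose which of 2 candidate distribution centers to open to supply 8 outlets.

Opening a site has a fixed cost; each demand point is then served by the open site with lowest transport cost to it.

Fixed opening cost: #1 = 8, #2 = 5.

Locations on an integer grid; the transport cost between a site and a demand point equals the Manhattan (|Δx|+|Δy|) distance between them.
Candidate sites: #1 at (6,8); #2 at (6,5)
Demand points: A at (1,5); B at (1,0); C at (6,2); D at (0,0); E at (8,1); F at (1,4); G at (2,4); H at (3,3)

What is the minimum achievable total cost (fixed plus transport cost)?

Open {#2}: assign each demand point to its cheapest open site.
  A→#2 5, B→#2 10, C→#2 3, D→#2 11, E→#2 6, F→#2 6, G→#2 5, H→#2 5
  transport cost 51, fixed 5 → total 56.
Compare {#1, #2}: transport cost 51 + fixed 13 = 64.
Compare {#1}: transport cost 75 + fixed 8 = 83.

56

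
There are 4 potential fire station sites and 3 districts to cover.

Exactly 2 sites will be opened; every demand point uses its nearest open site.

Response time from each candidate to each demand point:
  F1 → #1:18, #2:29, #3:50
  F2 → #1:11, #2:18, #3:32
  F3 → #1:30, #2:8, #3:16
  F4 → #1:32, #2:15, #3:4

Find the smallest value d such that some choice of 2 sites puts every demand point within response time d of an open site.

15

Open {F2, F4}.
  Farthest demand point is #2 at response time 15 (to F4); all others are ≤ 15.
With {F2, F3} the worst case is 16.
With {F1, F3} the worst case is 18.
No size-2 selection achieves below 15.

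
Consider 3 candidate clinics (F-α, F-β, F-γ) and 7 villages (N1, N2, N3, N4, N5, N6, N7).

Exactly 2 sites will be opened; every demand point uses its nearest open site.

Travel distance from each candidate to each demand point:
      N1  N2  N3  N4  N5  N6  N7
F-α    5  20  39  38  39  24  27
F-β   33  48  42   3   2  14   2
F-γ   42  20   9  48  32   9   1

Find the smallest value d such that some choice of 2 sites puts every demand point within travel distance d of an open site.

33

Open {F-β, F-γ}.
  Farthest demand point is N1 at travel distance 33 (to F-β); all others are ≤ 33.
With {F-α, F-γ} the worst case is 38.
With {F-α, F-β} the worst case is 39.
No size-2 selection achieves below 33.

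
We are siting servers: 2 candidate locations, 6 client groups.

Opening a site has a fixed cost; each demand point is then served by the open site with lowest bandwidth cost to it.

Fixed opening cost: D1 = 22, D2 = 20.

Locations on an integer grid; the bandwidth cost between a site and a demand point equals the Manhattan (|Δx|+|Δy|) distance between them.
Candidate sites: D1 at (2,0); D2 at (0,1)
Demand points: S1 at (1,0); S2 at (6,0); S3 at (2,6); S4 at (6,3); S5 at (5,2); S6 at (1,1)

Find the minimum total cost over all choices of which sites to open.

47

Open {D1}: assign each demand point to its cheapest open site.
  S1→D1 1, S2→D1 4, S3→D1 6, S4→D1 7, S5→D1 5, S6→D1 2
  bandwidth cost 25, fixed 22 → total 47.
Compare {D2}: bandwidth cost 31 + fixed 20 = 51.
Compare {D1, D2}: bandwidth cost 24 + fixed 42 = 66.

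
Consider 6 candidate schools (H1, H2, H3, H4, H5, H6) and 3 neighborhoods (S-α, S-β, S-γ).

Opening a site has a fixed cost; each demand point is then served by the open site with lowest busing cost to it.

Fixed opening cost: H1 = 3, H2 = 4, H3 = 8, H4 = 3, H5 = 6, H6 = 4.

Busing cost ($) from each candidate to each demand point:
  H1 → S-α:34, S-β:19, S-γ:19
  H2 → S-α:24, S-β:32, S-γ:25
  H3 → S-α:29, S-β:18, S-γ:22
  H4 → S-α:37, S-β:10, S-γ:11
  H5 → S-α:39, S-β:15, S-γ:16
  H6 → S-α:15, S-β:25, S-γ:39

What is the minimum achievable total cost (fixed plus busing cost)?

Open {H4, H6}: assign each demand point to its cheapest open site.
  S-α→H6 15, S-β→H4 10, S-γ→H4 11
  busing cost 36, fixed 7 → total 43.
Compare {H1, H4, H6}: busing cost 36 + fixed 10 = 46.
Compare {H2, H4, H6}: busing cost 36 + fixed 11 = 47.
Compare {H4, H5, H6}: busing cost 36 + fixed 13 = 49.
All other subsets cost ≥ 46. Minimum total cost: 43.

43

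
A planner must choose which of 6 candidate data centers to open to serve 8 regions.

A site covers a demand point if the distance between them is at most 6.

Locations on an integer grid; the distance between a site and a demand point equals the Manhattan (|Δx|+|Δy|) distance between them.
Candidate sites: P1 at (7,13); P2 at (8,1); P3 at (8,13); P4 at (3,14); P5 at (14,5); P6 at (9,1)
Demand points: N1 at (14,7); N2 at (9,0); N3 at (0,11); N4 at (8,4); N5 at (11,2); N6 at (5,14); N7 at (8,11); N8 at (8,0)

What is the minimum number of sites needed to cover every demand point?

4

Coverage sets (demand points within 6 of each site):
  P1: {N6, N7}
  P2: {N2, N4, N5, N8}
  P3: {N6, N7}
  P4: {N3, N6}
  P5: {N1, N5}
  P6: {N2, N4, N5, N8}
No 3 sites suffice: every size-3 union leaves at least one demand point uncovered.
But {P1, P2, P4, P5} covers everything, so the minimum is 4.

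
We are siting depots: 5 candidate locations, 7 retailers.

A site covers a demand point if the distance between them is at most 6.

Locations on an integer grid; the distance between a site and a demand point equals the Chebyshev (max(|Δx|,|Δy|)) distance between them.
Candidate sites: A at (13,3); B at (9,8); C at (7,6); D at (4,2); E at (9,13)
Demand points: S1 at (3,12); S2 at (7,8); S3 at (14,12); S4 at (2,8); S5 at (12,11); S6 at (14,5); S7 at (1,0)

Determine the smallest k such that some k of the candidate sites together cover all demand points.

Coverage sets (demand points within 6 of each site):
  A: {S2, S6}
  B: {S1, S2, S3, S5, S6}
  C: {S1, S2, S4, S5, S7}
  D: {S2, S4, S7}
  E: {S1, S2, S3, S5}
No single site covers all 7 demand points.
But {B, C} covers everything, so the minimum is 2.

2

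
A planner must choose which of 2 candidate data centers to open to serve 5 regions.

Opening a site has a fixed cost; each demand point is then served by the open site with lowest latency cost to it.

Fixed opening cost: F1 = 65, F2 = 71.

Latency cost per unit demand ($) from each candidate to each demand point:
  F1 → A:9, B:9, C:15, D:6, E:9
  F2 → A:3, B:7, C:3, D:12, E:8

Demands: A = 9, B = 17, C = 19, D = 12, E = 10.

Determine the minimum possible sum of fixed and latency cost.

491

Open {F1, F2}: assign each demand point to its cheapest open site.
  A→F2 9×3=27, B→F2 17×7=119, C→F2 19×3=57, D→F1 12×6=72, E→F2 10×8=80
  latency cost 355, fixed 136 → total 491.
Compare {F2}: latency cost 427 + fixed 71 = 498.
Compare {F1}: latency cost 681 + fixed 65 = 746.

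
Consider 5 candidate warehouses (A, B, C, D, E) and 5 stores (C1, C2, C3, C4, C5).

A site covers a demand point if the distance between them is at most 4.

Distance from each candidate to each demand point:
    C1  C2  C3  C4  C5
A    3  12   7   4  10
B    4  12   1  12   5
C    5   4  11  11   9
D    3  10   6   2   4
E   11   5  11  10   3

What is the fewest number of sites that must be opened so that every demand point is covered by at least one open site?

Coverage sets (demand points within 4 of each site):
  A: {C1, C4}
  B: {C1, C3}
  C: {C2}
  D: {C1, C4, C5}
  E: {C5}
No 2 sites suffice: every size-2 union leaves at least one demand point uncovered.
But {B, C, D} covers everything, so the minimum is 3.

3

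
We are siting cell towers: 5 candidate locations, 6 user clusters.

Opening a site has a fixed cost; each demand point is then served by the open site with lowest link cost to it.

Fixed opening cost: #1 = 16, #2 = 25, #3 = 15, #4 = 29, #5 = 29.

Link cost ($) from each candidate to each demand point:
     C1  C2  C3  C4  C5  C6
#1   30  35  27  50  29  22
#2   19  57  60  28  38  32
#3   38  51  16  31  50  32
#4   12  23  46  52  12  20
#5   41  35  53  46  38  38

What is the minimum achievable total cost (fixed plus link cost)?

158

Open {#3, #4}: assign each demand point to its cheapest open site.
  C1→#4 12, C2→#4 23, C3→#3 16, C4→#3 31, C5→#4 12, C6→#4 20
  link cost 114, fixed 44 → total 158.
Compare {#1, #3, #4}: link cost 114 + fixed 60 = 174.
Compare {#2, #3, #4}: link cost 111 + fixed 69 = 180.
Compare {#3, #4, #5}: link cost 114 + fixed 73 = 187.
All other subsets cost ≥ 174. Minimum total cost: 158.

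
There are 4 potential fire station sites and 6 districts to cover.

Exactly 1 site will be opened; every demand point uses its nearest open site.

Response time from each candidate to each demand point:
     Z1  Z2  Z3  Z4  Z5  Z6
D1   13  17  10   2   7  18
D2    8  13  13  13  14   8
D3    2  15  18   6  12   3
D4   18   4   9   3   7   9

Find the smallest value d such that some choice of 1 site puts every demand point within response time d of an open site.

Open {D2}.
  Farthest demand point is Z5 at response time 14 (to D2); all others are ≤ 14.
With {D1} the worst case is 18.
With {D3} the worst case is 18.
No size-1 selection achieves below 14.

14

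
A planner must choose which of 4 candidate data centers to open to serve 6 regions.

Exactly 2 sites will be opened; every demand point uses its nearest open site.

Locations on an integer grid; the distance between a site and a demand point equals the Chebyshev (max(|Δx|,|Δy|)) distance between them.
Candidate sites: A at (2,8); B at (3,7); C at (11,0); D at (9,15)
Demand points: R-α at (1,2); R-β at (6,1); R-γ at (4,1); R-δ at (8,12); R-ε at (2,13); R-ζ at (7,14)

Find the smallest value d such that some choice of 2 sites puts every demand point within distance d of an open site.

Open {A, B}.
  Farthest demand point is R-β at distance 6 (to B); all others are ≤ 6.
With {B, D} the worst case is 6.
With {A, C} the worst case is 7.
No size-2 selection achieves below 6.

6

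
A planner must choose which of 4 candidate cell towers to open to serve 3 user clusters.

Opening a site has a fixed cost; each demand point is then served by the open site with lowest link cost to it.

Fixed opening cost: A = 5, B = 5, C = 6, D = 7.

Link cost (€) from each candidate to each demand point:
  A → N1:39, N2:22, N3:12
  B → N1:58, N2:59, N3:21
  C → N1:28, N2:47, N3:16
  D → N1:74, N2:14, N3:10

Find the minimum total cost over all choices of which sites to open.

65

Open {C, D}: assign each demand point to its cheapest open site.
  N1→C 28, N2→D 14, N3→D 10
  link cost 52, fixed 13 → total 65.
Compare {A, C, D}: link cost 52 + fixed 18 = 70.
Compare {B, C, D}: link cost 52 + fixed 18 = 70.
Compare {A, C}: link cost 62 + fixed 11 = 73.
All other subsets cost ≥ 70. Minimum total cost: 65.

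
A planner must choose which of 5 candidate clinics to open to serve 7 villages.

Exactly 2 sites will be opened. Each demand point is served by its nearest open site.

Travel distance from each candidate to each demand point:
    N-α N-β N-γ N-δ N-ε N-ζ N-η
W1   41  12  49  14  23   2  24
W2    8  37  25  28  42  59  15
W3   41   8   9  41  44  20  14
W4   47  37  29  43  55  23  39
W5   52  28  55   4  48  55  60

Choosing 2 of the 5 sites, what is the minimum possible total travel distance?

Open {W1, W2}.
  N-α→W2 8, N-β→W1 12, N-γ→W2 25, N-δ→W1 14, N-ε→W1 23, N-ζ→W1 2, N-η→W2 15  ⇒ total 99.
Compare {W1, W3}: total 111.
Compare {W2, W3}: total 129.
No size-2 selection does better; minimum is 99.

99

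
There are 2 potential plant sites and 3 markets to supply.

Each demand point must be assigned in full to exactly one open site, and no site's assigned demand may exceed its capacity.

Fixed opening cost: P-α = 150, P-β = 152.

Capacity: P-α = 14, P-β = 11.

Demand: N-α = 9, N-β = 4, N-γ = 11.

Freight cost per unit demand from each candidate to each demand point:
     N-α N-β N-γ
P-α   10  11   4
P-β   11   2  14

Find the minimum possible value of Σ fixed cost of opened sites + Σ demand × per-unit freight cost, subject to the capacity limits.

Open {P-α, P-β}; cheapest assignment that respects the capacities:
  P-α (cap 14, load 13): N-α, N-β — cost 9×10 + 4×11 = 134
  P-β (cap 11, load 11): N-γ — cost 11×14 = 154
  Shipping 288, fixed 302 → total 590.
  Any other capacity-feasible assignment to {P-α, P-β} ships for at least 288.
Total demand is 24 and no other set of sites has combined capacity ≥ 24, so {P-α, P-β} is the only feasible choice of open sites. Minimum: 590.

590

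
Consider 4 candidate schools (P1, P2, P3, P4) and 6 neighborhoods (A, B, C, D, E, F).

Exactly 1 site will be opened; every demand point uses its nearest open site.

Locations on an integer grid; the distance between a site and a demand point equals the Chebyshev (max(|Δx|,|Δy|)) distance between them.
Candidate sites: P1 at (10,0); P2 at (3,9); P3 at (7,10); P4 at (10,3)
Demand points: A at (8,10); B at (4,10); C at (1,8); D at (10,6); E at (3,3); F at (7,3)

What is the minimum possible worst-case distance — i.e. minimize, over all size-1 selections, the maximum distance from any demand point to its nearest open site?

7

Open {P2}.
  Farthest demand point is D at distance 7 (to P2); all others are ≤ 7.
With {P3} the worst case is 7.
With {P4} the worst case is 9.
No size-1 selection achieves below 7.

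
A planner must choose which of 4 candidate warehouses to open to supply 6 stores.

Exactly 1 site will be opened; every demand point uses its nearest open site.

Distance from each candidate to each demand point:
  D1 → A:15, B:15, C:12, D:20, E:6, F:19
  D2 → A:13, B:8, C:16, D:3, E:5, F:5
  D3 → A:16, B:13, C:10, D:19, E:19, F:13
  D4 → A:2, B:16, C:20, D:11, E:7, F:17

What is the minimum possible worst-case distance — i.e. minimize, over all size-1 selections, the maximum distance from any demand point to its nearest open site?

Open {D2}.
  Farthest demand point is C at distance 16 (to D2); all others are ≤ 16.
With {D3} the worst case is 19.
With {D1} the worst case is 20.
No size-1 selection achieves below 16.

16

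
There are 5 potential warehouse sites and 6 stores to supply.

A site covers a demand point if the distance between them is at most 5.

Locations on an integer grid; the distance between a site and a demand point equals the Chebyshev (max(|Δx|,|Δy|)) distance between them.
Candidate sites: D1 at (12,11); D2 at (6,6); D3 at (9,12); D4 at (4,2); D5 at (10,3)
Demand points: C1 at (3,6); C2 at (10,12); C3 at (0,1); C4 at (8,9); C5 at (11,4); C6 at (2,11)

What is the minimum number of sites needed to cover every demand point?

Coverage sets (demand points within 5 of each site):
  D1: {C2, C4}
  D2: {C1, C4, C5, C6}
  D3: {C2, C4}
  D4: {C1, C3}
  D5: {C5}
No 2 sites suffice: every size-2 union leaves at least one demand point uncovered.
But {D1, D2, D4} covers everything, so the minimum is 3.

3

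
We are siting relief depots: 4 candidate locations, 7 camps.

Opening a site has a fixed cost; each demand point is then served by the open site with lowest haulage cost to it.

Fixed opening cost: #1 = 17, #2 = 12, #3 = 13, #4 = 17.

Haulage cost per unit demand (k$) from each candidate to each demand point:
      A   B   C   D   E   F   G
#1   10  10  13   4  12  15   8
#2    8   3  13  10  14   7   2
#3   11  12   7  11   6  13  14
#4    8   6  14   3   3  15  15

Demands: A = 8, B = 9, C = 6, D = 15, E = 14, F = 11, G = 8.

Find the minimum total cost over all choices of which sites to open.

355

Open {#2, #3, #4}: assign each demand point to its cheapest open site.
  A→#2 8×8=64, B→#2 9×3=27, C→#3 6×7=42, D→#4 15×3=45, E→#4 14×3=42, F→#2 11×7=77, G→#2 8×2=16
  haulage cost 313, fixed 42 → total 355.
Compare {#1, #2, #3, #4}: haulage cost 313 + fixed 59 = 372.
Compare {#2, #4}: haulage cost 349 + fixed 29 = 378.
Compare {#1, #2, #4}: haulage cost 349 + fixed 46 = 395.
All other subsets cost ≥ 372. Minimum total cost: 355.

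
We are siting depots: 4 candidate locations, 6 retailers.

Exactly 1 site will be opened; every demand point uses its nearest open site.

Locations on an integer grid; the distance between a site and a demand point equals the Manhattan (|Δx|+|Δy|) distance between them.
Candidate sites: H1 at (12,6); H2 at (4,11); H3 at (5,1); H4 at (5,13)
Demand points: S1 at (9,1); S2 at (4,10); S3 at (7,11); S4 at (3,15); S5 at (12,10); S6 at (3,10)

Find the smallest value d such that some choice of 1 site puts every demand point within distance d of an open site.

15

Open {H2}.
  Farthest demand point is S1 at distance 15 (to H2); all others are ≤ 15.
With {H3} the worst case is 16.
With {H4} the worst case is 16.
No size-1 selection achieves below 15.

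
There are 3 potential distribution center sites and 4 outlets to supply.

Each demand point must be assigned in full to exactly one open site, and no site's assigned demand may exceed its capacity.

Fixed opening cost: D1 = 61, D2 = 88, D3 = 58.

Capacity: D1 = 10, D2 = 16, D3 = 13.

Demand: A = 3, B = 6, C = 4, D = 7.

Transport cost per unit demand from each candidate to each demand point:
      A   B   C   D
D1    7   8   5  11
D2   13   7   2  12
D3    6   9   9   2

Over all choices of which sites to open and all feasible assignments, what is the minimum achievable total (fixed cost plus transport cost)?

219

Open {D1, D3}; cheapest assignment that respects the capacities:
  D1 (cap 10, load 10): B, C — cost 6×8 + 4×5 = 68
  D3 (cap 13, load 10): A, D — cost 3×6 + 7×2 = 32
  Shipping 100, fixed 119 → total 219.
  Any other capacity-feasible assignment to {D1, D3} ships for at least 100.
Compare {D2, D3}: its best feasible assignment gives total 228.
Compare {D1, D2, D3}: its best feasible assignment gives total 289.
Every other set of open sites that can feasibly serve all demand totals ≥ 228 even under its best assignment. Minimum: 219.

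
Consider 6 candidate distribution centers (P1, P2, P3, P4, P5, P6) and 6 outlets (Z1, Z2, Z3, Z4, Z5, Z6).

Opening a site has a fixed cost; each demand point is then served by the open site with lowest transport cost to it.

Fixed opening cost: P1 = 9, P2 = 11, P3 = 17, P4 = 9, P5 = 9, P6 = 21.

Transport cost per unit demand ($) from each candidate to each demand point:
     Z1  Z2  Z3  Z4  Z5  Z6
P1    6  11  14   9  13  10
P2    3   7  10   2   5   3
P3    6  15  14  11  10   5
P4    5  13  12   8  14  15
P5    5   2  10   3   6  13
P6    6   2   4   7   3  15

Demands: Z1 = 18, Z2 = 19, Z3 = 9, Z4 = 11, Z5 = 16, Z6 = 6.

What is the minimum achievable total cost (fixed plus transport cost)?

248

Open {P2, P6}: assign each demand point to its cheapest open site.
  Z1→P2 18×3=54, Z2→P6 19×2=38, Z3→P6 9×4=36, Z4→P2 11×2=22, Z5→P6 16×3=48, Z6→P2 6×3=18
  transport cost 216, fixed 32 → total 248.
Compare {P1, P2, P6}: transport cost 216 + fixed 41 = 257.
Compare {P2, P4, P6}: transport cost 216 + fixed 41 = 257.
Compare {P2, P5, P6}: transport cost 216 + fixed 41 = 257.
All other subsets cost ≥ 257. Minimum total cost: 248.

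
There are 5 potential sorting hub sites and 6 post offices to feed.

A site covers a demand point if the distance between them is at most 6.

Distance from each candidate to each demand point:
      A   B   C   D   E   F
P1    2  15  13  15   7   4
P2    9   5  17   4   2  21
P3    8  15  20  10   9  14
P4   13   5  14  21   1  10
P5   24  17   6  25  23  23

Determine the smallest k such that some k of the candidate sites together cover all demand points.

Coverage sets (demand points within 6 of each site):
  P1: {A, F}
  P2: {B, D, E}
  P3: {}
  P4: {B, E}
  P5: {C}
No 2 sites suffice: every size-2 union leaves at least one demand point uncovered.
But {P1, P2, P5} covers everything, so the minimum is 3.

3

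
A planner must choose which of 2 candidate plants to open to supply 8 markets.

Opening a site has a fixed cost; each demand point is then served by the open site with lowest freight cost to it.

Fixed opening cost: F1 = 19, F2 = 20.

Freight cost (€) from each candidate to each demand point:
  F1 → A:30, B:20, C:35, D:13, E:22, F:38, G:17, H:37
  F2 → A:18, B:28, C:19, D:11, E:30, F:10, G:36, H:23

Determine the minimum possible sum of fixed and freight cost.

Open {F1, F2}: assign each demand point to its cheapest open site.
  A→F2 18, B→F1 20, C→F2 19, D→F2 11, E→F1 22, F→F2 10, G→F1 17, H→F2 23
  freight cost 140, fixed 39 → total 179.
Compare {F2}: freight cost 175 + fixed 20 = 195.
Compare {F1}: freight cost 212 + fixed 19 = 231.

179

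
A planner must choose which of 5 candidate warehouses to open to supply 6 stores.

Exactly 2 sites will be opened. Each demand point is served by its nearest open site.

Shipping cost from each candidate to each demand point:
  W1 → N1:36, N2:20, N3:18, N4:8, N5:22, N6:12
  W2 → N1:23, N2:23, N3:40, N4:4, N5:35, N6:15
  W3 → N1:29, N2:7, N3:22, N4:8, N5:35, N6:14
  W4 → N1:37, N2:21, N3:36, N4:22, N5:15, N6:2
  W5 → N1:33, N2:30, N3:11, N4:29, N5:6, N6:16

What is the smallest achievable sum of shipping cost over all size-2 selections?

75

Open {W3, W5}.
  N1→W3 29, N2→W3 7, N3→W5 11, N4→W3 8, N5→W5 6, N6→W3 14  ⇒ total 75.
Compare {W2, W5}: total 82.
Compare {W3, W4}: total 83.
No size-2 selection does better; minimum is 75.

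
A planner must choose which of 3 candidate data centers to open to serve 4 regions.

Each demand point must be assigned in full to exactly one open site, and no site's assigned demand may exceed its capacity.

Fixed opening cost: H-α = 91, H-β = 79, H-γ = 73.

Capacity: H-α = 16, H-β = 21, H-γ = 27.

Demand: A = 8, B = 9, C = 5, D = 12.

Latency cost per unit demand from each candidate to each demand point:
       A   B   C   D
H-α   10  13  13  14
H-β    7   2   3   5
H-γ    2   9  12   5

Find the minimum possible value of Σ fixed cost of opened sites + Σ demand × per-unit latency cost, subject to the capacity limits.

Open {H-β, H-γ}; cheapest assignment that respects the capacities:
  H-β (cap 21, load 14): B, C — cost 9×2 + 5×3 = 33
  H-γ (cap 27, load 20): A, D — cost 8×2 + 12×5 = 76
  Shipping 109, fixed 152 → total 261.
  Any other capacity-feasible assignment to {H-β, H-γ} ships for at least 109.
Compare {H-α, H-β, H-γ}: its best feasible assignment gives total 352.
Compare {H-α, H-β}: its best feasible assignment gives total 393.
Every other set of open sites that can feasibly serve all demand totals ≥ 352 even under its best assignment. Minimum: 261.

261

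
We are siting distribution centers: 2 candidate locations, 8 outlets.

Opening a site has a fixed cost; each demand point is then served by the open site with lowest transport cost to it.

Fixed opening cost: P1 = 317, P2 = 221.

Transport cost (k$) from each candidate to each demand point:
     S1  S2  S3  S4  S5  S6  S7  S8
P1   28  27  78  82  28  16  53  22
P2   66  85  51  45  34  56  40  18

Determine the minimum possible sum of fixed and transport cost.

Open {P2}: assign each demand point to its cheapest open site.
  S1→P2 66, S2→P2 85, S3→P2 51, S4→P2 45, S5→P2 34, S6→P2 56, S7→P2 40, S8→P2 18
  transport cost 395, fixed 221 → total 616.
Compare {P1}: transport cost 334 + fixed 317 = 651.
Compare {P1, P2}: transport cost 253 + fixed 538 = 791.

616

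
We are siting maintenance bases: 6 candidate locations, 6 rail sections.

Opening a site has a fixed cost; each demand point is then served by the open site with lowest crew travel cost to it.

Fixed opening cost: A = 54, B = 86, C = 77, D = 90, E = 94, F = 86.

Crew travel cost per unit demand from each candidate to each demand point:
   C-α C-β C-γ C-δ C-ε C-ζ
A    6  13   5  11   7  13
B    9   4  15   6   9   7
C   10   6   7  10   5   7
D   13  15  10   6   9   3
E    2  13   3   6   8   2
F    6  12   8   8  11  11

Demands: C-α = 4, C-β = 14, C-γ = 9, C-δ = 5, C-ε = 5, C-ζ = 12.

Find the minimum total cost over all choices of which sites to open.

365

Open {B, E}: assign each demand point to its cheapest open site.
  C-α→E 4×2=8, C-β→B 14×4=56, C-γ→E 9×3=27, C-δ→B 5×6=30, C-ε→E 5×8=40, C-ζ→E 12×2=24
  crew travel cost 185, fixed 180 → total 365.
Compare {C, E}: crew travel cost 198 + fixed 171 = 369.
Compare {E}: crew travel cost 311 + fixed 94 = 405.
Compare {A, B}: crew travel cost 274 + fixed 140 = 414.
All other subsets cost ≥ 369. Minimum total cost: 365.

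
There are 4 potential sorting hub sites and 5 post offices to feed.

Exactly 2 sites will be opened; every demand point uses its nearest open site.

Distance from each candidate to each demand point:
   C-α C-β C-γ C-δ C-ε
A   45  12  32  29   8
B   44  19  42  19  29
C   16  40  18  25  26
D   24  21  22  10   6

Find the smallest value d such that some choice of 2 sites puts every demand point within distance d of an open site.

Open {C, D}.
  Farthest demand point is C-β at distance 21 (to D); all others are ≤ 21.
With {A, D} the worst case is 24.
With {B, D} the worst case is 24.
No size-2 selection achieves below 21.

21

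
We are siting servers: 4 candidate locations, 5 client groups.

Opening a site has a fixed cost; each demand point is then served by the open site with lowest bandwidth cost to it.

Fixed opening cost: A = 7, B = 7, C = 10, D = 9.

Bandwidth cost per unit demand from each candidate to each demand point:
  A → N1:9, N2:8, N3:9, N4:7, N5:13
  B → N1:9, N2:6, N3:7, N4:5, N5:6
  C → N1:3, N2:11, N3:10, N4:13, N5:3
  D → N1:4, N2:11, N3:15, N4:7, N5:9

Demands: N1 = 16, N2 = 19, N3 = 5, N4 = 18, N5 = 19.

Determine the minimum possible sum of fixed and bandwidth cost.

Open {B, C}: assign each demand point to its cheapest open site.
  N1→C 16×3=48, N2→B 19×6=114, N3→B 5×7=35, N4→B 18×5=90, N5→C 19×3=57
  bandwidth cost 344, fixed 17 → total 361.
Compare {A, B, C}: bandwidth cost 344 + fixed 24 = 368.
Compare {B, C, D}: bandwidth cost 344 + fixed 26 = 370.
Compare {A, B, C, D}: bandwidth cost 344 + fixed 33 = 377.
All other subsets cost ≥ 368. Minimum total cost: 361.

361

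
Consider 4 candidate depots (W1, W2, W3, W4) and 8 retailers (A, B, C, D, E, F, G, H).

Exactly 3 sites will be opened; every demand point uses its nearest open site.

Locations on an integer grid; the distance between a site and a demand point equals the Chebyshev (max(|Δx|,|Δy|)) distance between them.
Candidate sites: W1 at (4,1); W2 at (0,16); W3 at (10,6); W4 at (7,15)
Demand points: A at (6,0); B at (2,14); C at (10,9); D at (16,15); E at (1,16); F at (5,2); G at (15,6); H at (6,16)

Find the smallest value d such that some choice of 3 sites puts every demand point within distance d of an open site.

Open {W1, W2, W3}.
  Farthest demand point is D at distance 9 (to W3); all others are ≤ 9.
With {W1, W2, W4} the worst case is 9.
With {W1, W3, W4} the worst case is 9.
No size-3 selection achieves below 9.

9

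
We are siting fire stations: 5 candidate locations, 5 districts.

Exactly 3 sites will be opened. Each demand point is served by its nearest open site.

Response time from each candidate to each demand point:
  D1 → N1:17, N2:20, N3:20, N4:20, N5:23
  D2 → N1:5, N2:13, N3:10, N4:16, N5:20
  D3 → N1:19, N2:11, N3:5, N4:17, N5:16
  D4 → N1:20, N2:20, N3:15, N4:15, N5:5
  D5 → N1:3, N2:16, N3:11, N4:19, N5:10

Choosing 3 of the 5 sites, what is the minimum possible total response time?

Open {D3, D4, D5}.
  N1→D5 3, N2→D3 11, N3→D3 5, N4→D4 15, N5→D4 5  ⇒ total 39.
Compare {D2, D3, D4}: total 41.
Compare {D2, D3, D5}: total 45.
No size-3 selection does better; minimum is 39.

39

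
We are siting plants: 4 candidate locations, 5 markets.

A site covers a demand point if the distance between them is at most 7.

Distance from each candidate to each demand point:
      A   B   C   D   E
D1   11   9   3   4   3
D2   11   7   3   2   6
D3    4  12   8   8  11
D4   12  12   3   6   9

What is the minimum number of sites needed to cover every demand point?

Coverage sets (demand points within 7 of each site):
  D1: {C, D, E}
  D2: {B, C, D, E}
  D3: {A}
  D4: {C, D}
No single site covers all 5 demand points.
But {D2, D3} covers everything, so the minimum is 2.

2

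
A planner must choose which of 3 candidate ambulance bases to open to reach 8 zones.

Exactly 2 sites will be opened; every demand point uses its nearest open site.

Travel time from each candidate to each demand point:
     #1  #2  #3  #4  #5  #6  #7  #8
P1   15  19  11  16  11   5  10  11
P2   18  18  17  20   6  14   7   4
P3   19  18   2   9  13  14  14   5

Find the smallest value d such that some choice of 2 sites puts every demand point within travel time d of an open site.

Open {P1, P2}.
  Farthest demand point is #2 at travel time 18 (to P2); all others are ≤ 18.
With {P1, P3} the worst case is 18.
With {P2, P3} the worst case is 18.
No size-2 selection achieves below 18.

18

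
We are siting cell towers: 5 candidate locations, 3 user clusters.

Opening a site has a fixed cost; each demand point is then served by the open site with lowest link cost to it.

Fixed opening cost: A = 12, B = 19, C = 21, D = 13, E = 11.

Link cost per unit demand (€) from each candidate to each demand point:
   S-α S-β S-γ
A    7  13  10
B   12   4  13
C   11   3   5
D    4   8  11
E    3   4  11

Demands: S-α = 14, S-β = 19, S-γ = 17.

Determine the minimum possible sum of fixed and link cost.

Open {C, E}: assign each demand point to its cheapest open site.
  S-α→E 14×3=42, S-β→C 19×3=57, S-γ→C 17×5=85
  link cost 184, fixed 32 → total 216.
Compare {A, C, E}: link cost 184 + fixed 44 = 228.
Compare {C, D, E}: link cost 184 + fixed 45 = 229.
Compare {C, D}: link cost 198 + fixed 34 = 232.
All other subsets cost ≥ 228. Minimum total cost: 216.

216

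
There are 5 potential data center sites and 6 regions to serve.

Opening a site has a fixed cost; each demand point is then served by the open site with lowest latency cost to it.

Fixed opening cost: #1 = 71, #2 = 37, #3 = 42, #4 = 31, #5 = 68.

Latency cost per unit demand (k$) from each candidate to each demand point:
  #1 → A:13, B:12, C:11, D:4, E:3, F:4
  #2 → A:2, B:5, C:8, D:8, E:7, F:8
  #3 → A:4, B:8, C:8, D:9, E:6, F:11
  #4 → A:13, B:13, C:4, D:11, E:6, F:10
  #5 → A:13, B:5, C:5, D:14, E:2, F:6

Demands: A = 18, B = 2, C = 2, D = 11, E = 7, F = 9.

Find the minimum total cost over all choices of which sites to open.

Open {#1, #2}: assign each demand point to its cheapest open site.
  A→#2 18×2=36, B→#2 2×5=10, C→#2 2×8=16, D→#1 11×4=44, E→#1 7×3=21, F→#1 9×4=36
  latency cost 163, fixed 108 → total 271.
Compare {#1, #2, #4}: latency cost 155 + fixed 139 = 294.
Compare {#2}: latency cost 271 + fixed 37 = 308.
Compare {#1, #2, #3}: latency cost 163 + fixed 150 = 313.
All other subsets cost ≥ 294. Minimum total cost: 271.

271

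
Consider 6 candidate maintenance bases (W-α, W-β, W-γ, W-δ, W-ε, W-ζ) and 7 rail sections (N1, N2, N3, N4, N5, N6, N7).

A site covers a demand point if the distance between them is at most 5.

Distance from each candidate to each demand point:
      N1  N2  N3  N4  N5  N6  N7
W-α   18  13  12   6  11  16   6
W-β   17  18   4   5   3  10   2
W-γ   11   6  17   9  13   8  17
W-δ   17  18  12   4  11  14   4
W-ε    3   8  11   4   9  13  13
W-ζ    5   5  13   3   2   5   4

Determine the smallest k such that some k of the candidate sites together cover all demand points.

Coverage sets (demand points within 5 of each site):
  W-α: {}
  W-β: {N3, N4, N5, N7}
  W-γ: {}
  W-δ: {N4, N7}
  W-ε: {N1, N4}
  W-ζ: {N1, N2, N4, N5, N6, N7}
No single site covers all 7 demand points.
But {W-β, W-ζ} covers everything, so the minimum is 2.

2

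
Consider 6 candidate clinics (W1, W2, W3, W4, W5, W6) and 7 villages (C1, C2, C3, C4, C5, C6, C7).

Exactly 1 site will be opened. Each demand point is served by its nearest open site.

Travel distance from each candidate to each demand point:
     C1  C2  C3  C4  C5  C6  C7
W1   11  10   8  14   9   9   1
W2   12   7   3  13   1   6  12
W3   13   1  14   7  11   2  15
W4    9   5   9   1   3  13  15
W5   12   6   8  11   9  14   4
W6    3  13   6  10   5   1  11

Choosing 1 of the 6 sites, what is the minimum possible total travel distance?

Open {W6}.
  C1→W6 3, C2→W6 13, C3→W6 6, C4→W6 10, C5→W6 5, C6→W6 1, C7→W6 11  ⇒ total 49.
Compare {W2}: total 54.
Compare {W4}: total 55.
No size-1 selection does better; minimum is 49.

49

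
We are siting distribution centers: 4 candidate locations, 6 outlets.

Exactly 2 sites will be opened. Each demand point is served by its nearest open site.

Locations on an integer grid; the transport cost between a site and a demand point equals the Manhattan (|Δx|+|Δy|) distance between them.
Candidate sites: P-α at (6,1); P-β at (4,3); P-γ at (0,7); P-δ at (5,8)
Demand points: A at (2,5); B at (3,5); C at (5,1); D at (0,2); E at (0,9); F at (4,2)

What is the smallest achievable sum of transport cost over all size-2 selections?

Open {P-β, P-γ}.
  A→P-β 4, B→P-β 3, C→P-β 3, D→P-β 5, E→P-γ 2, F→P-β 1  ⇒ total 18.
Compare {P-α, P-γ}: total 20.
Compare {P-β, P-δ}: total 22.
No size-2 selection does better; minimum is 18.

18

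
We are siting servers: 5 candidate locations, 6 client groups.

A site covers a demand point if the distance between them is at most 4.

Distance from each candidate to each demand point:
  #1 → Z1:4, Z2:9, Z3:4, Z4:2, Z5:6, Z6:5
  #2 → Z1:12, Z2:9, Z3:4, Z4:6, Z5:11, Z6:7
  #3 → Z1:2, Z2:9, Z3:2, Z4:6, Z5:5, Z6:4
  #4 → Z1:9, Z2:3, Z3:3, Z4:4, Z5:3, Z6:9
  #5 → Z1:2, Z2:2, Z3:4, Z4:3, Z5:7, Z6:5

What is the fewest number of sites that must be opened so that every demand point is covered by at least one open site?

Coverage sets (demand points within 4 of each site):
  #1: {Z1, Z3, Z4}
  #2: {Z3}
  #3: {Z1, Z3, Z6}
  #4: {Z2, Z3, Z4, Z5}
  #5: {Z1, Z2, Z3, Z4}
No single site covers all 6 demand points.
But {#3, #4} covers everything, so the minimum is 2.

2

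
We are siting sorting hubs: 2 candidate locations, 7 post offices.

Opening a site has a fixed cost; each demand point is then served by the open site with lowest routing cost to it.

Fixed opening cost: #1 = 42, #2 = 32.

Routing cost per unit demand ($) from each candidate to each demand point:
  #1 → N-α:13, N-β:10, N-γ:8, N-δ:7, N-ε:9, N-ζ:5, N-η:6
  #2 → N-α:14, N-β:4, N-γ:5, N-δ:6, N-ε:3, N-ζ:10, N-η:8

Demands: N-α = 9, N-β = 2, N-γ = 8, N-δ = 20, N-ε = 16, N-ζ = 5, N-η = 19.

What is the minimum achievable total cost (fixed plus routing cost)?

Open {#1, #2}: assign each demand point to its cheapest open site.
  N-α→#1 9×13=117, N-β→#2 2×4=8, N-γ→#2 8×5=40, N-δ→#2 20×6=120, N-ε→#2 16×3=48, N-ζ→#1 5×5=25, N-η→#1 19×6=114
  routing cost 472, fixed 74 → total 546.
Compare {#2}: routing cost 544 + fixed 32 = 576.
Compare {#1}: routing cost 624 + fixed 42 = 666.

546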